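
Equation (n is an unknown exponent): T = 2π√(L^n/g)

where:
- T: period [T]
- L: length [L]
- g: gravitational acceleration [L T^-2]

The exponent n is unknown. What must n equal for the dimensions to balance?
n = 1

T has dimensions [T]; L has dimensions [L].
With n = 1: 2π√(L^1/g) has dimensions [T], matching the LHS ✓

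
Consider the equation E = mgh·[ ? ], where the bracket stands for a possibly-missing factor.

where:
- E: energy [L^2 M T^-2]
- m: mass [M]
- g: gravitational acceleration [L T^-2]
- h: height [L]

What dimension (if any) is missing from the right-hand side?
Nothing is missing — the bracketed factor must be dimensionless.

E has dimensions [L^2 M T^-2] and mgh already has dimensions [L^2 M T^-2], so E = mgh is dimensionally complete.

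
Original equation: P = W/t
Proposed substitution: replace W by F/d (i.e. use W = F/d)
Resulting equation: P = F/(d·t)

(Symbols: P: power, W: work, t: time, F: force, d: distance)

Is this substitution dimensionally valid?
No

[W] = [L^2 M T^-2] and [F/d] = [M T^-2]. These differ, so the substitution replaces a quantity by one of different dimensions and the result P = F/(d·t) has LHS [L^2 M T^-3] vs RHS [M T^-3] — inconsistent.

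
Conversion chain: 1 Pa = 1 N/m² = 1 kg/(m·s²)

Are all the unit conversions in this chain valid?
The chain is correct (no errors).

Correct: Pascal is Newton per square meter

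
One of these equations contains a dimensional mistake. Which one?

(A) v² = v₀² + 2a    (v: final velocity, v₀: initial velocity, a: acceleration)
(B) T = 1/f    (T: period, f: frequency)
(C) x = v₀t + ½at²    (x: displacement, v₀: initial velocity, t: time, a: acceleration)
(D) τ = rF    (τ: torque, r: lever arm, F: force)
(A) v² = v₀² + 2a

The equation (A) v² = v₀² + 2a is dimensionally incorrect.

LHS (v²): [L^2 T^-2]
RHS terms:
  - v₀²: [L^2 T^-2] ✓
  - 2a: [L T^-2] ✗ (does not match LHS)

The dimensions do not match. The other three equations balance.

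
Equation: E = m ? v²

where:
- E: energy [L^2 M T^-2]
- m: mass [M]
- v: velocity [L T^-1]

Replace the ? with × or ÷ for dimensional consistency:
multiplication (×): E = m × v²

E [L^2 M T^-2]; m [M]; v² [L^2 T^-2].
m × v² → [L^2 M T^-2] ✓
m ÷ v² → [L^-2 M T^2] ✗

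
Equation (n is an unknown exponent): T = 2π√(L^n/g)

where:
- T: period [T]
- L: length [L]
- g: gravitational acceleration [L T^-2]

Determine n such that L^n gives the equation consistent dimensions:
n = 1

T has dimensions [T]; L has dimensions [L].
With n = 1: 2π√(L^1/g) has dimensions [T], matching the LHS ✓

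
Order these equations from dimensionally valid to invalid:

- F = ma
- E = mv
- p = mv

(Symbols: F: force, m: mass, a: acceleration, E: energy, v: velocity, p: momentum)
Dimensionally correct: F = ma, p = mv
Dimensionally incorrect: E = mv
Ordered (correct first, then incorrect): F = ma, p = mv, E = mv

- F = ma: LHS [L M T^-2], RHS [L M T^-2] → correct ✓
- E = mv: LHS [L^2 M T^-2], RHS [L M T^-1] → incorrect ✗
- p = mv: LHS [L M T^-1], RHS [L M T^-1] → correct ✓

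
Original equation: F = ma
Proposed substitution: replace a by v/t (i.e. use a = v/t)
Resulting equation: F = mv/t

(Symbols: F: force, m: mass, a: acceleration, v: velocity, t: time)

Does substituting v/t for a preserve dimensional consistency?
Yes

[a] = [L T^-2] and [v/t] = [L T^-2]. These match, so the substitution replaces a quantity by one of the same dimensions and the result F = mv/t has LHS [L M T^-2] vs RHS [L M T^-2] — still consistent.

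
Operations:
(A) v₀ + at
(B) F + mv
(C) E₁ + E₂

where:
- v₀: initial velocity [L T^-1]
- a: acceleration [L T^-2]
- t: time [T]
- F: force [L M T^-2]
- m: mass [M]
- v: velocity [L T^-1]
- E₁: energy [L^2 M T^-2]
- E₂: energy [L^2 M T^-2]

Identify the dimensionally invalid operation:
(B) F + mv

(A) v₀ + at: v₀ [L T^-1] and at [L T^-1] — same dimensions ✓
(B) F + mv: F [L M T^-2] and mv [L M T^-1] — different dimensions cannot be added/subtracted ✗
(C) E₁ + E₂: E₁ [L^2 M T^-2] and E₂ [L^2 M T^-2] — same dimensions ✓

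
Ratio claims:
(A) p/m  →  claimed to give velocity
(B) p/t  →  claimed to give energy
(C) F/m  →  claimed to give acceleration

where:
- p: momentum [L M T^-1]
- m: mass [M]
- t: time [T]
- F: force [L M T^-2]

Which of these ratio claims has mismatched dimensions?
(B) p/t does not give energy

(A) p/m: [L T^-1] = velocity [L T^-1] ✓
(B) p/t: [L M T^-2] ≠ energy [L^2 M T^-2] ✗
(C) F/m: [L T^-2] = acceleration [L T^-2] ✓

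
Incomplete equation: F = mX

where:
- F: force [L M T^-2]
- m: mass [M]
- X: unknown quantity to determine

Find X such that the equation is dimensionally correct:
X = a (acceleration), dimensions [L T^-2]

F has dimensions [L M T^-2]; the rest of the RHS (m) has dimensions [M].
So X must have dimensions [L T^-2] — X = a (acceleration).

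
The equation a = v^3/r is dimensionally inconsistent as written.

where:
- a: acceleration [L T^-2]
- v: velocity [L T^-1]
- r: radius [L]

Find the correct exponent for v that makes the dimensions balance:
The exponent of v should be 2: a = v^2/r

The LHS a has dimensions [L T^-2]; v has dimensions [L T^-1].
As written, the RHS v^3/r (exponent 3 on v) has dimensions [L^2 T^-3], which does not match.
With exponent 2, the RHS v^2/r has dimensions [L T^-2], matching the LHS.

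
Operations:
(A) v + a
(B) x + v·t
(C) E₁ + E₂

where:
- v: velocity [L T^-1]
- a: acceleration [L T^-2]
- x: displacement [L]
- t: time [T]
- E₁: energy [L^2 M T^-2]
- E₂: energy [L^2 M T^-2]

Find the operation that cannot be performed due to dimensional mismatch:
(A) v + a

(A) v + a: v [L T^-1] and a [L T^-2] — different dimensions cannot be added/subtracted ✗
(B) x + v·t: x [L] and v·t [L] — same dimensions ✓
(C) E₁ + E₂: E₁ [L^2 M T^-2] and E₂ [L^2 M T^-2] — same dimensions ✓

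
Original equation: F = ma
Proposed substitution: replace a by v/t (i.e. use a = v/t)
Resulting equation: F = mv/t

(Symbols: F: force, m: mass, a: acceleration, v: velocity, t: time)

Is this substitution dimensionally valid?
Yes

[a] = [L T^-2] and [v/t] = [L T^-2]. These match, so the substitution replaces a quantity by one of the same dimensions and the result F = mv/t has LHS [L M T^-2] vs RHS [L M T^-2] — still consistent.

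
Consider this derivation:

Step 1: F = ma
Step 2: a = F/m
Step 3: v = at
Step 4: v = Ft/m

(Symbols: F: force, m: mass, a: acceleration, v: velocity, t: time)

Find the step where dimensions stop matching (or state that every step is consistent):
No step introduces an error — all steps are dimensionally consistent.

Step 1: F = ma → LHS [L M T^-2], RHS [L M T^-2] ✓
Step 2: a = F/m → LHS [L T^-2], RHS [L T^-2] ✓
Step 3: v = at → LHS [L T^-1], RHS [L T^-1] ✓
Step 4: v = Ft/m → LHS [L T^-1], RHS [L T^-1] ✓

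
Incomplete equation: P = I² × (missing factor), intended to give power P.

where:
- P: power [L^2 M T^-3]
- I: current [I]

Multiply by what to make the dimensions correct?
R (resistance), dimensions [I^-2 L^2 M T^-3]

P has dimensions [L^2 M T^-3] and I² has dimensions [I^2].
The missing factor must have dimensions [L^2 M T^-3] / [I^2] = [I^-2 L^2 M T^-3], i.e. resistance (R).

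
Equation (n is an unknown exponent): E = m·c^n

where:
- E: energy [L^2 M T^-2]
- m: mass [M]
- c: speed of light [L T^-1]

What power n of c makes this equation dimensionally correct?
n = 2

E has dimensions [L^2 M T^-2]; c has dimensions [L T^-1].
The rest of the RHS has dimensions [M], so c^n must supply [L^2 T^-2].
With n = 2: m·c^2 has dimensions [L^2 M T^-2], matching the LHS ✓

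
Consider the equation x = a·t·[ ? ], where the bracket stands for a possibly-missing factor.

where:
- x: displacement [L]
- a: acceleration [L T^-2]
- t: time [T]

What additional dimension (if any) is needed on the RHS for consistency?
[T] — time (e.g. t)

x has dimensions [L]; a·t has dimensions [L T^-1].
The bracketed factor must supply [L] / [L T^-1] = [T].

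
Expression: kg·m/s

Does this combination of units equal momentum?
Yes

The expression kg·m/s has dimensions [L M T^-1], which is exactly momentum [L M T^-1].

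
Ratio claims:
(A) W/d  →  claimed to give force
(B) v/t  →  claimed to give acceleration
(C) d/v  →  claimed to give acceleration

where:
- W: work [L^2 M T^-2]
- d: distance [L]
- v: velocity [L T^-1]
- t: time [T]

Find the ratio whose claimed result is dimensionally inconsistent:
(C) d/v does not give acceleration

(A) W/d: [L M T^-2] = force [L M T^-2] ✓
(B) v/t: [L T^-2] = acceleration [L T^-2] ✓
(C) d/v: [T] ≠ acceleration [L T^-2] ✗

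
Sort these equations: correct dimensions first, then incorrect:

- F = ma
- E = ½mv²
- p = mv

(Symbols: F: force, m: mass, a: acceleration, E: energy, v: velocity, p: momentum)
Dimensionally correct: F = ma, E = ½mv², p = mv
Dimensionally incorrect: none
Ordered (correct first, then incorrect): F = ma, E = ½mv², p = mv

- F = ma: LHS [L M T^-2], RHS [L M T^-2] → correct ✓
- E = ½mv²: LHS [L^2 M T^-2], RHS [L^2 M T^-2] → correct ✓
- p = mv: LHS [L M T^-1], RHS [L M T^-1] → correct ✓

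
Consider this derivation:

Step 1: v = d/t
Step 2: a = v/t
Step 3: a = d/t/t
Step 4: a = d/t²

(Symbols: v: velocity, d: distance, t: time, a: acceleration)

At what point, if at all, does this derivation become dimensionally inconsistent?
No step introduces an error — all steps are dimensionally consistent.

Step 1: v = d/t → LHS [L T^-1], RHS [L T^-1] ✓
Step 2: a = v/t → LHS [L T^-2], RHS [L T^-2] ✓
Step 3: a = d/t/t → LHS [L T^-2], RHS [L T^-2] ✓
Step 4: a = d/t² → LHS [L T^-2], RHS [L T^-2] ✓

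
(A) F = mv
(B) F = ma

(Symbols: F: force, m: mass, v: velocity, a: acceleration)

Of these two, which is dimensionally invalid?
(A)

(A) F = mv: LHS [L M T^-2], RHS [L M T^-1] ✗
(B) F = ma: LHS [L M T^-2], RHS [L M T^-2] ✓

Expression (A) F = mv is dimensionally incorrect.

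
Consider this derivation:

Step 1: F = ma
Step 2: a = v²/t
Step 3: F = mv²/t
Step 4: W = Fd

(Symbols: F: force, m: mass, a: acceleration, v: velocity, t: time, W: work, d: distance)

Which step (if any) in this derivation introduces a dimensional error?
Step 2

Step 1: F = ma → LHS [L M T^-2], RHS [L M T^-2] ✓
Step 2: a = v²/t → LHS [L T^-2], RHS [L^2 T^-3] ✗

The first dimensional inconsistency appears in step 2: a = v²/t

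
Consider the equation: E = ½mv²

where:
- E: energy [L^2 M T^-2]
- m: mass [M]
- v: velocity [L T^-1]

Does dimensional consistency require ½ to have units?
No

E has dimensions [L^2 M T^-2] and mv² already has dimensions [L^2 M T^-2], so the equation balances without ½ contributing any dimensions. ½ is a pure (dimensionless) number; changing or removing it would not affect dimensional consistency.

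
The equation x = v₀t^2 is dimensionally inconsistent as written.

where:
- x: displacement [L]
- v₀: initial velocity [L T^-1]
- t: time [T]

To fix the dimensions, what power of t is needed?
The exponent of t should be 1: x = v₀t

The LHS x has dimensions [L]; t has dimensions [T].
As written, the RHS v₀t^2 (exponent 2 on t) has dimensions [L T], which does not match.
With exponent 1, the RHS v₀t has dimensions [L], matching the LHS.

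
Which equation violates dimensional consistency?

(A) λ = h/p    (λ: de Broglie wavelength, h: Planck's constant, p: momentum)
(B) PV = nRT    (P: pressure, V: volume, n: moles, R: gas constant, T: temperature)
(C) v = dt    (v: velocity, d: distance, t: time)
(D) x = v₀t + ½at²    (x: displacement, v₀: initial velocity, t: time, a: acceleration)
(C) v = dt

The equation (C) v = dt is dimensionally incorrect.

LHS (v): [L T^-1]
RHS (dt): [L T] ✗

The dimensions do not match. The other three equations balance.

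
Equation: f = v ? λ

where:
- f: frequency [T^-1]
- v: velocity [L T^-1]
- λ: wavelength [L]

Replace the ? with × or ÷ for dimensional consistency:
division (÷): f = v ÷ λ

f [T^-1]; v [L T^-1]; λ [L].
v × λ → [L^2 T^-1] ✗
v ÷ λ → [T^-1] ✓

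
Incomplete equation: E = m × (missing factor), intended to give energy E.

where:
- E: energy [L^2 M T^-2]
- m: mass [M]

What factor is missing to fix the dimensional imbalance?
v² (velocity squared), dimensions [L^2 T^-2]

E has dimensions [L^2 M T^-2] and m has dimensions [M].
The missing factor must have dimensions [L^2 M T^-2] / [M] = [L^2 T^-2], i.e. velocity squared (v²).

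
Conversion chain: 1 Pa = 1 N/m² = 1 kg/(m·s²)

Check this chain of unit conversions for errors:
The chain is correct (no errors).

Correct: Pascal is Newton per square meter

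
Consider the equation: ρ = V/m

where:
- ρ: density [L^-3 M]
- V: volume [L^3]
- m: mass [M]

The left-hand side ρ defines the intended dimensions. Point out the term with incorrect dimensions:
The right-hand side term V/m

ρ has dimensions [L^-3 M], but V/m has dimensions [L^3 M^-1], so the term V/m is dimensionally wrong for ρ.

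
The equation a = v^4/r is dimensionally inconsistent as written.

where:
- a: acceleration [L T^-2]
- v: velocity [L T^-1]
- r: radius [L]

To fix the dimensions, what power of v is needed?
The exponent of v should be 2: a = v^2/r

The LHS a has dimensions [L T^-2]; v has dimensions [L T^-1].
As written, the RHS v^4/r (exponent 4 on v) has dimensions [L^3 T^-4], which does not match.
With exponent 2, the RHS v^2/r has dimensions [L T^-2], matching the LHS.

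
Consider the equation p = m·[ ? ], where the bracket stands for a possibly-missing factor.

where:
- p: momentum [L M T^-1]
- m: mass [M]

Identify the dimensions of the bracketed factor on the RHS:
[L T^-1] — velocity (e.g. v)

p has dimensions [L M T^-1]; m has dimensions [M].
The bracketed factor must supply [L M T^-1] / [M] = [L T^-1].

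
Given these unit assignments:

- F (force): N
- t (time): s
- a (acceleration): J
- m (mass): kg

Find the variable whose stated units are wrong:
a

The variable a (acceleration) should have units m/s², not J.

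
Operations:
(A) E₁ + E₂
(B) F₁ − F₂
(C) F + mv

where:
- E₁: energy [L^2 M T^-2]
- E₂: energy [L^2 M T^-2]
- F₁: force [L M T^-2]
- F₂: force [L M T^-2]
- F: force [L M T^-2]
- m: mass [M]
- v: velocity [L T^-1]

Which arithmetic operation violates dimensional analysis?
(C) F + mv

(A) E₁ + E₂: E₁ [L^2 M T^-2] and E₂ [L^2 M T^-2] — same dimensions ✓
(B) F₁ − F₂: F₁ [L M T^-2] and F₂ [L M T^-2] — same dimensions ✓
(C) F + mv: F [L M T^-2] and mv [L M T^-1] — different dimensions cannot be added/subtracted ✗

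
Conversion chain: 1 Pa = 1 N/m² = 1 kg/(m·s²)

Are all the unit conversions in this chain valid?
The chain is correct (no errors).

Correct: Pascal is Newton per square meter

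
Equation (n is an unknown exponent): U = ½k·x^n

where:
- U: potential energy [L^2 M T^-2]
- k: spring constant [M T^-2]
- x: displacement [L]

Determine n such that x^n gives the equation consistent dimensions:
n = 2

U has dimensions [L^2 M T^-2]; x has dimensions [L].
The rest of the RHS has dimensions [M T^-2], so x^n must supply [L^2].
With n = 2: ½k·x^2 has dimensions [L^2 M T^-2], matching the LHS ✓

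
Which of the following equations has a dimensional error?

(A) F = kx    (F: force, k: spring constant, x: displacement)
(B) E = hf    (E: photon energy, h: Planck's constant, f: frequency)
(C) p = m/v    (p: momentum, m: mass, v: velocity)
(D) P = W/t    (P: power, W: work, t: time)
(C) p = m/v

The equation (C) p = m/v is dimensionally incorrect.

LHS (p): [L M T^-1]
RHS (m/v): [L^-1 M T] ✗

The dimensions do not match. The other three equations balance.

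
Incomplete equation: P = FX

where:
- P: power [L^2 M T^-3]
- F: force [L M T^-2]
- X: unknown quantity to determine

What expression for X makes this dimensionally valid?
X = v (velocity), dimensions [L T^-1]

P has dimensions [L^2 M T^-3]; the rest of the RHS (F) has dimensions [L M T^-2].
So X must have dimensions [L T^-1] — X = v (velocity).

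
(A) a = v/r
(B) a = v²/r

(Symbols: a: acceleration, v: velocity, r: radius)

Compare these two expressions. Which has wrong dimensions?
(A)

(A) a = v/r: LHS [L T^-2], RHS [T^-1] ✗
(B) a = v²/r: LHS [L T^-2], RHS [L T^-2] ✓

Expression (A) a = v/r is dimensionally incorrect.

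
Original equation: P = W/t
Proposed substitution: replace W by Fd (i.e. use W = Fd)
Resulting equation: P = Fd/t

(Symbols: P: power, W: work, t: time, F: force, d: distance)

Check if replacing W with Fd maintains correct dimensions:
Yes

[W] = [L^2 M T^-2] and [Fd] = [L^2 M T^-2]. These match, so the substitution replaces a quantity by one of the same dimensions and the result P = Fd/t has LHS [L^2 M T^-3] vs RHS [L^2 M T^-3] — still consistent.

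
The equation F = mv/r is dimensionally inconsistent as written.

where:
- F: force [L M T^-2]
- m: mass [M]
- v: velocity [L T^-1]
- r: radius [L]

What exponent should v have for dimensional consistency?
The exponent of v should be 2: F = mv^2/r

The LHS F has dimensions [L M T^-2]; v has dimensions [L T^-1].
As written, the RHS mv/r (exponent 1 on v) has dimensions [M T^-1], which does not match.
With exponent 2, the RHS mv^2/r has dimensions [L M T^-2], matching the LHS.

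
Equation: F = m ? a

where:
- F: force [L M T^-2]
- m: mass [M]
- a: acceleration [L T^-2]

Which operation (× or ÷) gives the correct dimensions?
multiplication (×): F = m × a

F [L M T^-2]; m [M]; a [L T^-2].
m × a → [L M T^-2] ✓
m ÷ a → [L^-1 M T^2] ✗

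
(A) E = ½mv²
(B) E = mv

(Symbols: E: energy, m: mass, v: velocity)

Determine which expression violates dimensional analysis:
(B)

(A) E = ½mv²: LHS [L^2 M T^-2], RHS [L^2 M T^-2] ✓
(B) E = mv: LHS [L^2 M T^-2], RHS [L M T^-1] ✗

Expression (B) E = mv is dimensionally incorrect.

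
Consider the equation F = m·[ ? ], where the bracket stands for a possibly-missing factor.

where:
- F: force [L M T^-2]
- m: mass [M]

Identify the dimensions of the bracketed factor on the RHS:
[L T^-2] — acceleration (e.g. a)

F has dimensions [L M T^-2]; m has dimensions [M].
The bracketed factor must supply [L M T^-2] / [M] = [L T^-2].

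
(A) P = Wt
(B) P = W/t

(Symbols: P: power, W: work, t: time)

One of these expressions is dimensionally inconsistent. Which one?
(A)

(A) P = Wt: LHS [L^2 M T^-3], RHS [L^2 M T^-1] ✗
(B) P = W/t: LHS [L^2 M T^-3], RHS [L^2 M T^-3] ✓

Expression (A) P = Wt is dimensionally incorrect.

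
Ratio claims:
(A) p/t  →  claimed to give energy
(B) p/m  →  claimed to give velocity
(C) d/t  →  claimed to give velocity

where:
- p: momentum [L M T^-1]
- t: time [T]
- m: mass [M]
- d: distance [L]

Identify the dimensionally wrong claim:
(A) p/t does not give energy

(A) p/t: [L M T^-2] ≠ energy [L^2 M T^-2] ✗
(B) p/m: [L T^-1] = velocity [L T^-1] ✓
(C) d/t: [L T^-1] = velocity [L T^-1] ✓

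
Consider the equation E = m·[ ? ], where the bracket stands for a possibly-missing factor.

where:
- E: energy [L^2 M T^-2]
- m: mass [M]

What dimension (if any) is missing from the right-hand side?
[L^2 T^-2] — velocity squared (e.g. v²)

E has dimensions [L^2 M T^-2]; m has dimensions [M].
The bracketed factor must supply [L^2 M T^-2] / [M] = [L^2 T^-2].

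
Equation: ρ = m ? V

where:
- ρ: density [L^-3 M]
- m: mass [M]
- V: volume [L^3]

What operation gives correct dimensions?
division (÷): ρ = m ÷ V

ρ [L^-3 M]; m [M]; V [L^3].
m × V → [L^3 M] ✗
m ÷ V → [L^-3 M] ✓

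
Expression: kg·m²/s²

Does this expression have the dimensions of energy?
Yes

The expression kg·m²/s² has dimensions [L^2 M T^-2], which is exactly energy [L^2 M T^-2].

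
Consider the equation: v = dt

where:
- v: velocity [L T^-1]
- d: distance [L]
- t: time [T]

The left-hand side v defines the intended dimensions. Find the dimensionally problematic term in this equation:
The right-hand side term dt

v has dimensions [L T^-1], but dt has dimensions [L T], so the term dt is dimensionally wrong for v.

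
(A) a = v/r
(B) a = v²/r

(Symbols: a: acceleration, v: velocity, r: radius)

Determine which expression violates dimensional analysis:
(A)

(A) a = v/r: LHS [L T^-2], RHS [T^-1] ✗
(B) a = v²/r: LHS [L T^-2], RHS [L T^-2] ✓

Expression (A) a = v/r is dimensionally incorrect.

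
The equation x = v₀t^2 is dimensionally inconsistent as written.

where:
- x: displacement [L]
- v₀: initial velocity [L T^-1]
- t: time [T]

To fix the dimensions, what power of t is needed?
The exponent of t should be 1: x = v₀t

The LHS x has dimensions [L]; t has dimensions [T].
As written, the RHS v₀t^2 (exponent 2 on t) has dimensions [L T], which does not match.
With exponent 1, the RHS v₀t has dimensions [L], matching the LHS.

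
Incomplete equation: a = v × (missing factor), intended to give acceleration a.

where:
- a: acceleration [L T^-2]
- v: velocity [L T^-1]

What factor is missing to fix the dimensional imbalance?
1/t (inverse time), dimensions [T^-1]

a has dimensions [L T^-2] and v has dimensions [L T^-1].
The missing factor must have dimensions [L T^-2] / [L T^-1] = [T^-1], i.e. inverse time (1/t).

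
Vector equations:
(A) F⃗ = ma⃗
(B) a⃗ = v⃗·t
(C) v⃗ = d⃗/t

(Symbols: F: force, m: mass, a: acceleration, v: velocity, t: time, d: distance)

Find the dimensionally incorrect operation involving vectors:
(B) a⃗ = v⃗·t

(A) F⃗ = ma⃗: LHS [L M T^-2], RHS [L M T^-2] ✓ — Force and acceleration are vectors, mass is a scalar
(B) a⃗ = v⃗·t: LHS [L T^-2], RHS [L] ✗ — acceleration is velocity per time; should be v⃗/t
(C) v⃗ = d⃗/t: LHS [L T^-1], RHS [L T^-1] ✓ — displacement (vector) divided by time (scalar)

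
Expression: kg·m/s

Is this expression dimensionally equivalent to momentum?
Yes

The expression kg·m/s has dimensions [L M T^-1], which is exactly momentum [L M T^-1].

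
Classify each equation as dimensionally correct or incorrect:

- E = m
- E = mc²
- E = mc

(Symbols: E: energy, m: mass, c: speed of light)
Dimensionally correct: E = mc²
Dimensionally incorrect: E = m, E = mc
Ordered (correct first, then incorrect): E = mc², E = m, E = mc

- E = m: LHS [L^2 M T^-2], RHS [M] → incorrect ✗
- E = mc²: LHS [L^2 M T^-2], RHS [L^2 M T^-2] → correct ✓
- E = mc: LHS [L^2 M T^-2], RHS [L M T^-1] → incorrect ✗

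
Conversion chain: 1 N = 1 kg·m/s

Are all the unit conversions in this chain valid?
The chain is incorrect (it contains an error).

Incorrect: Newton is kg·m/s², not kg·m/s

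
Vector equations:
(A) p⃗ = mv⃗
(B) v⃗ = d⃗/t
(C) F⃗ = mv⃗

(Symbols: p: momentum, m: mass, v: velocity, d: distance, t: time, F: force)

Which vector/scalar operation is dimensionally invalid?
(C) F⃗ = mv⃗

(A) p⃗ = mv⃗: LHS [L M T^-1], RHS [L M T^-1] ✓ — mass (scalar) times velocity (vector)
(B) v⃗ = d⃗/t: LHS [L T^-1], RHS [L T^-1] ✓ — displacement (vector) divided by time (scalar)
(C) F⃗ = mv⃗: LHS [L M T^-2], RHS [L M T^-1] ✗ — mass times velocity is momentum, not force; should be ma⃗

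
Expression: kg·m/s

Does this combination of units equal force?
No

The expression kg·m/s has dimensions [L M T^-1], but force has dimensions [L M T^-2].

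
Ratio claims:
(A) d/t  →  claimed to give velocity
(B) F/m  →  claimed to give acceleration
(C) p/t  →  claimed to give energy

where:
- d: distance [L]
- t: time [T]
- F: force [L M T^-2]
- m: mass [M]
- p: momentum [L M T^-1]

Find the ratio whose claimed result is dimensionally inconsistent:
(C) p/t does not give energy

(A) d/t: [L T^-1] = velocity [L T^-1] ✓
(B) F/m: [L T^-2] = acceleration [L T^-2] ✓
(C) p/t: [L M T^-2] ≠ energy [L^2 M T^-2] ✗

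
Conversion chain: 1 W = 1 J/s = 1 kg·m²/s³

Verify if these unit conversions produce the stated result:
The chain is correct (no errors).

Correct: Watt is Joule per second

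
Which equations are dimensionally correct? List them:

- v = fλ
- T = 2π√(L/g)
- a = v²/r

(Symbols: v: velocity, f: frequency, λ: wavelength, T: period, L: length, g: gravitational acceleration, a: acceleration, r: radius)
Dimensionally correct: v = fλ, T = 2π√(L/g), a = v²/r
Dimensionally incorrect: none
Ordered (correct first, then incorrect): v = fλ, T = 2π√(L/g), a = v²/r

- v = fλ: LHS [L T^-1], RHS [L T^-1] → correct ✓
- T = 2π√(L/g): LHS [T], RHS [T] → correct ✓
- a = v²/r: LHS [L T^-2], RHS [L T^-2] → correct ✓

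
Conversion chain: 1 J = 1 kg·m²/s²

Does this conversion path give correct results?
The chain is correct (no errors).

Correct: Joule is defined as kg·m²/s²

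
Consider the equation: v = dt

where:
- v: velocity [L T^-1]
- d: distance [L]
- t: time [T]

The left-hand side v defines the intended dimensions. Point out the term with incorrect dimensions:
The right-hand side term dt

v has dimensions [L T^-1], but dt has dimensions [L T], so the term dt is dimensionally wrong for v.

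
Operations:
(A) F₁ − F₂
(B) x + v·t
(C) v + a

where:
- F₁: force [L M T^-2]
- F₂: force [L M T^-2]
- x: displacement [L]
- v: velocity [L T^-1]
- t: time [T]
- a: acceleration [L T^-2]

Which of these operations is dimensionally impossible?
(C) v + a

(A) F₁ − F₂: F₁ [L M T^-2] and F₂ [L M T^-2] — same dimensions ✓
(B) x + v·t: x [L] and v·t [L] — same dimensions ✓
(C) v + a: v [L T^-1] and a [L T^-2] — different dimensions cannot be added/subtracted ✗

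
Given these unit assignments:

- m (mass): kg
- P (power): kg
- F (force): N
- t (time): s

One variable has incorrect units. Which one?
P

The variable P (power) should have units W, not kg.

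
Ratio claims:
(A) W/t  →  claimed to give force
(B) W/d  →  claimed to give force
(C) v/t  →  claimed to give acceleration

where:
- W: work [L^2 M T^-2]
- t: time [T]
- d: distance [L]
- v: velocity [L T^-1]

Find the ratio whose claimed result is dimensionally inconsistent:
(A) W/t does not give force

(A) W/t: [L^2 M T^-3] ≠ force [L M T^-2] ✗
(B) W/d: [L M T^-2] = force [L M T^-2] ✓
(C) v/t: [L T^-2] = acceleration [L T^-2] ✓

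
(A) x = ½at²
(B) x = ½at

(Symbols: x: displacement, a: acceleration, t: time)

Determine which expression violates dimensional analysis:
(B)

(A) x = ½at²: LHS [L], RHS [L] ✓
(B) x = ½at: LHS [L], RHS [L T^-1] ✗

Expression (B) x = ½at is dimensionally incorrect.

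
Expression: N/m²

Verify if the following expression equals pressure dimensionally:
Yes

The expression N/m² has dimensions [L^-1 M T^-2], which is exactly pressure [L^-1 M T^-2].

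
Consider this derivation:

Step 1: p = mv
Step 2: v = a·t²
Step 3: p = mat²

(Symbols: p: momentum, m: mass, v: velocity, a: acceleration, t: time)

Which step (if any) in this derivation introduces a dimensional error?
Step 2

Step 1: p = mv → LHS [L M T^-1], RHS [L M T^-1] ✓
Step 2: v = a·t² → LHS [L T^-1], RHS [L] ✗

The first dimensional inconsistency appears in step 2: v = a·t²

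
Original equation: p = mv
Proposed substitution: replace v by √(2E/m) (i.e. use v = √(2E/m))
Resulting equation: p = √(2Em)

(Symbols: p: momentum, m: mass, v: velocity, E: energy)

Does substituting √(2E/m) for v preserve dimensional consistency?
Yes

[v] = [L T^-1] and [√(2E/m)] = [L T^-1]. These match, so the substitution replaces a quantity by one of the same dimensions and the result p = √(2Em) has LHS [L M T^-1] vs RHS [L M T^-1] — still consistent.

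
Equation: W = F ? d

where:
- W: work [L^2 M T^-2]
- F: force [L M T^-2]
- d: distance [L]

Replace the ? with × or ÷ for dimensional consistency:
multiplication (×): W = F × d

W [L^2 M T^-2]; F [L M T^-2]; d [L].
F × d → [L^2 M T^-2] ✓
F ÷ d → [M T^-2] ✗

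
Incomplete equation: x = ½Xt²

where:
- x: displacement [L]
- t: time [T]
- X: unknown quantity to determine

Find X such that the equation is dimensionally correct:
X = a (acceleration), dimensions [L T^-2]

x has dimensions [L]; the rest of the RHS (½ t²) has dimensions [T^2].
So X must have dimensions [L T^-2] — X = a (acceleration).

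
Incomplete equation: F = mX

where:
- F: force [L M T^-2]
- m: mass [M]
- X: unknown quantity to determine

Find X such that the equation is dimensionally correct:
X = a (acceleration), dimensions [L T^-2]

F has dimensions [L M T^-2]; the rest of the RHS (m) has dimensions [M].
So X must have dimensions [L T^-2] — X = a (acceleration).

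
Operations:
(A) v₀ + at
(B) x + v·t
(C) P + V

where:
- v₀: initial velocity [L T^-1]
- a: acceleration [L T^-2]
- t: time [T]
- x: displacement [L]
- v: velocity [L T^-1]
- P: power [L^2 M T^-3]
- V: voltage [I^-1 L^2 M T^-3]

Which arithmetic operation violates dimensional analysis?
(C) P + V

(A) v₀ + at: v₀ [L T^-1] and at [L T^-1] — same dimensions ✓
(B) x + v·t: x [L] and v·t [L] — same dimensions ✓
(C) P + V: P [L^2 M T^-3] and V [I^-1 L^2 M T^-3] — different dimensions cannot be added/subtracted ✗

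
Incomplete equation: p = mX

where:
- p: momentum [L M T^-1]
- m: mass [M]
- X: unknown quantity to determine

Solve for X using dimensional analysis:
X = v (velocity), dimensions [L T^-1]

p has dimensions [L M T^-1]; the rest of the RHS (m) has dimensions [M].
So X must have dimensions [L T^-1] — X = v (velocity).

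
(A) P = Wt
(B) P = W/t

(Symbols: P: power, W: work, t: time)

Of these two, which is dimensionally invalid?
(A)

(A) P = Wt: LHS [L^2 M T^-3], RHS [L^2 M T^-1] ✗
(B) P = W/t: LHS [L^2 M T^-3], RHS [L^2 M T^-3] ✓

Expression (A) P = Wt is dimensionally incorrect.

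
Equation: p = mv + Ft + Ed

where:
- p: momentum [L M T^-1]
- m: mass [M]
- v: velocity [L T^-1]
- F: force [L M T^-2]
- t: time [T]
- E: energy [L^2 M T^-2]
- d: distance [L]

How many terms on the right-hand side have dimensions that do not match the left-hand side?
1

LHS p: [L M T^-1]
- mv: [L M T^-1] ✓
- Ft: [L M T^-1] ✓
- Ed: [L^3 M T^-2] ✗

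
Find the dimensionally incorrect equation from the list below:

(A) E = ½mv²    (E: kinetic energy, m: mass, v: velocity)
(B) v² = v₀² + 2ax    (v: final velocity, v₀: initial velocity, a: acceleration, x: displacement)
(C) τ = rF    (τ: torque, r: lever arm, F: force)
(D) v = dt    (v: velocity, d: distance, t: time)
(D) v = dt

The equation (D) v = dt is dimensionally incorrect.

LHS (v): [L T^-1]
RHS (dt): [L T] ✗

The dimensions do not match. The other three equations balance.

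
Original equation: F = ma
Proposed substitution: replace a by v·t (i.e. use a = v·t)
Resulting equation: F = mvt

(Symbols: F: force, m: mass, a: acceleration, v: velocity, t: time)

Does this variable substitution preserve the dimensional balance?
No

[a] = [L T^-2] and [v·t] = [L]. These differ, so the substitution replaces a quantity by one of different dimensions and the result F = mvt has LHS [L M T^-2] vs RHS [L M] — inconsistent.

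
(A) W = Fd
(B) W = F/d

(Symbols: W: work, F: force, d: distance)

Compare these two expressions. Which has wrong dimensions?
(B)

(A) W = Fd: LHS [L^2 M T^-2], RHS [L^2 M T^-2] ✓
(B) W = F/d: LHS [L^2 M T^-2], RHS [M T^-2] ✗

Expression (B) W = F/d is dimensionally incorrect.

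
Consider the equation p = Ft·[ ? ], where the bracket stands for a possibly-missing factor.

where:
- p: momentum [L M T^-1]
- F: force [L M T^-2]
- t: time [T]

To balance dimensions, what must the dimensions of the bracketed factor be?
Nothing is missing — the bracketed factor must be dimensionless.

p has dimensions [L M T^-1] and Ft already has dimensions [L M T^-1], so p = Ft is dimensionally complete.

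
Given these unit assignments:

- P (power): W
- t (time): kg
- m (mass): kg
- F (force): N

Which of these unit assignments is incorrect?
t

The variable t (time) should have units s, not kg.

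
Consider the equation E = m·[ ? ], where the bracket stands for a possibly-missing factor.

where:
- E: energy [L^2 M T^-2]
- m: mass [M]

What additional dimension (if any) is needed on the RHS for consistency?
[L^2 T^-2] — velocity squared (e.g. v²)

E has dimensions [L^2 M T^-2]; m has dimensions [M].
The bracketed factor must supply [L^2 M T^-2] / [M] = [L^2 T^-2].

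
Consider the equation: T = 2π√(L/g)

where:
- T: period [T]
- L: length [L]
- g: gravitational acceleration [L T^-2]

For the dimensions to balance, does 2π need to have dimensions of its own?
No

T has dimensions [T] and √(L/g) already has dimensions [T], so the equation balances without 2π contributing any dimensions. 2π is a pure (dimensionless) number; changing or removing it would not affect dimensional consistency.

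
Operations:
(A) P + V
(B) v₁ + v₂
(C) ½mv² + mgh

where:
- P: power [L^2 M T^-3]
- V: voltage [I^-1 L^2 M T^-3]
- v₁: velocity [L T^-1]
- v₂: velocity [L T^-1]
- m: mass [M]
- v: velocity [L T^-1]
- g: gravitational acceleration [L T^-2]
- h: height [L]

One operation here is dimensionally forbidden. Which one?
(A) P + V

(A) P + V: P [L^2 M T^-3] and V [I^-1 L^2 M T^-3] — different dimensions cannot be added/subtracted ✗
(B) v₁ + v₂: v₁ [L T^-1] and v₂ [L T^-1] — same dimensions ✓
(C) ½mv² + mgh: ½mv² [L^2 M T^-2] and mgh [L^2 M T^-2] — same dimensions ✓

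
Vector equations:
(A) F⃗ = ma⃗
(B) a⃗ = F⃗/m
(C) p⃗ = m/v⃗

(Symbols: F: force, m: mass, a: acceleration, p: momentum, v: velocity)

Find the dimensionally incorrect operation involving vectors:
(C) p⃗ = m/v⃗

(A) F⃗ = ma⃗: LHS [L M T^-2], RHS [L M T^-2] ✓ — Force and acceleration are vectors, mass is a scalar
(B) a⃗ = F⃗/m: LHS [L T^-2], RHS [L T^-2] ✓ — force (vector) divided by mass (scalar)
(C) p⃗ = m/v⃗: LHS [L M T^-1], RHS [L^-1 M T] ✗ — momentum is mass times velocity; should be mv⃗ (and division by a vector is undefined)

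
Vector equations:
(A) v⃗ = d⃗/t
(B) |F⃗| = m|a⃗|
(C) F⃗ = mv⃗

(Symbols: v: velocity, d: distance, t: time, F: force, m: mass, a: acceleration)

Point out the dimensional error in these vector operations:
(C) F⃗ = mv⃗

(A) v⃗ = d⃗/t: LHS [L T^-1], RHS [L T^-1] ✓ — displacement (vector) divided by time (scalar)
(B) |F⃗| = m|a⃗|: LHS [L M T^-2], RHS [L M T^-2] ✓ — magnitudes of vectors are scalars
(C) F⃗ = mv⃗: LHS [L M T^-2], RHS [L M T^-1] ✗ — mass times velocity is momentum, not force; should be ma⃗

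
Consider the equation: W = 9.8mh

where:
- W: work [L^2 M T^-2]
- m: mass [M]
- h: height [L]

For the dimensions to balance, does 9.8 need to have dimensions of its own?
Yes

W has dimensions [L^2 M T^-2], while mh alone has dimensions [L M]. For the equation to balance, the factor 9.8 must carry dimensions [L T^-2] — it is a dimensional constant (a numerical value of a physical quantity with its units suppressed), not a pure number.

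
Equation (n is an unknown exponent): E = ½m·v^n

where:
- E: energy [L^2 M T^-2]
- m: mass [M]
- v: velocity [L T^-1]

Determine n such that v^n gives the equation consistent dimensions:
n = 2

E has dimensions [L^2 M T^-2]; v has dimensions [L T^-1].
The rest of the RHS has dimensions [M], so v^n must supply [L^2 T^-2].
With n = 2: ½m·v^2 has dimensions [L^2 M T^-2], matching the LHS ✓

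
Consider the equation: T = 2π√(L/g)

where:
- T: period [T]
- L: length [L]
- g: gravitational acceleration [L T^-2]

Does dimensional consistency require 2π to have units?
No

T has dimensions [T] and √(L/g) already has dimensions [T], so the equation balances without 2π contributing any dimensions. 2π is a pure (dimensionless) number; changing or removing it would not affect dimensional consistency.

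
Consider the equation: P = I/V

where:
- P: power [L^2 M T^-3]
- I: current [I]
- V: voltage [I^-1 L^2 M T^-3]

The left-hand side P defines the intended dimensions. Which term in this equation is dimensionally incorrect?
The right-hand side term I/V

P has dimensions [L^2 M T^-3], but I/V has dimensions [I^2 L^-2 M^-1 T^3], so the term I/V is dimensionally wrong for P.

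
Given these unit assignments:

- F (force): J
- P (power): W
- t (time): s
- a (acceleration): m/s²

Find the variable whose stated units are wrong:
F

The variable F (force) should have units N, not J.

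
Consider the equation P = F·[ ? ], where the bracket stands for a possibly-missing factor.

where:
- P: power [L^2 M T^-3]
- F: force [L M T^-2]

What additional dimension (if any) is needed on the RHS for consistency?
[L T^-1] — velocity (e.g. v)

P has dimensions [L^2 M T^-3]; F has dimensions [L M T^-2].
The bracketed factor must supply [L^2 M T^-3] / [L M T^-2] = [L T^-1].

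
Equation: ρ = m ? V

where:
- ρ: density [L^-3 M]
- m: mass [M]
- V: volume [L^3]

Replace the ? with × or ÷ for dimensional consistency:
division (÷): ρ = m ÷ V

ρ [L^-3 M]; m [M]; V [L^3].
m × V → [L^3 M] ✗
m ÷ V → [L^-3 M] ✓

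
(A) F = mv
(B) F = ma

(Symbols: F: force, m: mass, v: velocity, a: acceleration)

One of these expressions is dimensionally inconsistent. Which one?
(A)

(A) F = mv: LHS [L M T^-2], RHS [L M T^-1] ✗
(B) F = ma: LHS [L M T^-2], RHS [L M T^-2] ✓

Expression (A) F = mv is dimensionally incorrect.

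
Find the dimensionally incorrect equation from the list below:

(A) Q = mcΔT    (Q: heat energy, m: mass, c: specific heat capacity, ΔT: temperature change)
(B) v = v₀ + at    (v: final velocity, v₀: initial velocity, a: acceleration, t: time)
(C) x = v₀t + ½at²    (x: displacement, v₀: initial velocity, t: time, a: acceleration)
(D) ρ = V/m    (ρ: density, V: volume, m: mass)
(D) ρ = V/m

The equation (D) ρ = V/m is dimensionally incorrect.

LHS (ρ): [L^-3 M]
RHS (V/m): [L^3 M^-1] ✗

The dimensions do not match. The other three equations balance.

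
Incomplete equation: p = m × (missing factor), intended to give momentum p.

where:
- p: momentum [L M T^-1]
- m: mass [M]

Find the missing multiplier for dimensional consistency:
v (velocity), dimensions [L T^-1]

p has dimensions [L M T^-1] and m has dimensions [M].
The missing factor must have dimensions [L M T^-1] / [M] = [L T^-1], i.e. velocity (v).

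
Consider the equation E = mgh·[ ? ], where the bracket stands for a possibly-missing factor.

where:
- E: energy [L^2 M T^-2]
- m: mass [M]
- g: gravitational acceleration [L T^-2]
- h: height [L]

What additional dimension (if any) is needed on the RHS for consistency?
Nothing is missing — the bracketed factor must be dimensionless.

E has dimensions [L^2 M T^-2] and mgh already has dimensions [L^2 M T^-2], so E = mgh is dimensionally complete.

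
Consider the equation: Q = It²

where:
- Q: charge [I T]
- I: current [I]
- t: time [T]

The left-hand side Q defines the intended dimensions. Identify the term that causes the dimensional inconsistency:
The right-hand side term It²

Q has dimensions [I T], but It² has dimensions [I T^2], so the term It² is dimensionally wrong for Q.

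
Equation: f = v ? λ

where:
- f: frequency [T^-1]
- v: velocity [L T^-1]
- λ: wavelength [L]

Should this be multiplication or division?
division (÷): f = v ÷ λ

f [T^-1]; v [L T^-1]; λ [L].
v × λ → [L^2 T^-1] ✗
v ÷ λ → [T^-1] ✓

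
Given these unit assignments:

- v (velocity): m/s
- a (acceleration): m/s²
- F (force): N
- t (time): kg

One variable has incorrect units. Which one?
t

The variable t (time) should have units s, not kg.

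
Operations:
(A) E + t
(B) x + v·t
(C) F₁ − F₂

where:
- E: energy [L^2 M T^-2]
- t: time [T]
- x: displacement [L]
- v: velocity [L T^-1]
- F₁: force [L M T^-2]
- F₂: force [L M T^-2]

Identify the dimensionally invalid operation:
(A) E + t

(A) E + t: E [L^2 M T^-2] and t [T] — different dimensions cannot be added/subtracted ✗
(B) x + v·t: x [L] and v·t [L] — same dimensions ✓
(C) F₁ − F₂: F₁ [L M T^-2] and F₂ [L M T^-2] — same dimensions ✓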